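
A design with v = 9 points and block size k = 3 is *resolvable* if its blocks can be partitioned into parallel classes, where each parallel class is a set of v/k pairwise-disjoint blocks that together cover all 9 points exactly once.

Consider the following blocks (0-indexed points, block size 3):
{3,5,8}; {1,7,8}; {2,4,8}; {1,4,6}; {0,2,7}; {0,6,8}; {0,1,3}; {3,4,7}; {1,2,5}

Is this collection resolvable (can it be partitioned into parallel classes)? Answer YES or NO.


v = 9, block size k = 3, number of blocks = 9.
For resolvability, blocks must partition into parallel classes of size v/k = 3.
Total blocks must therefore be a multiple of 3: 9 = 3·3 + 0 ⇒ divisible ✓.
Consider block {1,7,8}. It intersects every other block in the collection, so no parallel class of size 3 can contain it.
Since every block must belong to some parallel class in a resolution, the collection cannot be partitioned into parallel classes.
Resolvable? NO.

NO


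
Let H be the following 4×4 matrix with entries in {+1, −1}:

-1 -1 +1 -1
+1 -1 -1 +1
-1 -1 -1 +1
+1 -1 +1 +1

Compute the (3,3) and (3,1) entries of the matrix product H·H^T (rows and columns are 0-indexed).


Row 1 of H: [1, -1, -1, 1].
Row 3 of H: [1, -1, 1, 1].
(H·H^T)[3][3] = Σ_j H[3][j]·H[3][j] = (1)² + (-1)² + (1)² + (1)² = 1 + 1 + 1 + 1 = 4.
(H·H^T)[3][1] = Σ_j H[3][j]·H[1][j] = (1)·(1) + (-1)·(-1) + (1)·(-1) + (1)·(1) = 1 + 1 + -1 + 1 = 2.
Rows 3 and 1 are not orthogonal (dot product = 2 ≠ 0), so H is not a Hadamard matrix.

(3,3) entry = 4; (3,1) entry = 2.


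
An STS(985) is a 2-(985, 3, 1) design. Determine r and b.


An STS(v) is a 2-(v, 3, 1) BIBD: block size k = 3, λ = 1.
Replication: r(k − 1) = λ(v − 1) ⇒ r·2 = 985 − 1 = 984 ⇒ r = 492.
Block count: bk = vr ⇒ b·3 = 985·492 = 484620 ⇒ b = 161540.

r = 492, b = 161540.


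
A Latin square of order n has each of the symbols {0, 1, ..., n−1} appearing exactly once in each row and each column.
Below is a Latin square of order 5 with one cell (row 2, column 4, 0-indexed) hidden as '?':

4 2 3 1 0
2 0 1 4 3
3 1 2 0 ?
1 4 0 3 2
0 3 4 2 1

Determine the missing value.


Row 2 contains symbols [0, 1, 2, 3] — missing [4].
Column 4 contains symbols [0, 1, 2, 3] — missing [4].
The missing symbol must appear in both missing sets; intersection = [4].
Therefore the hidden value is 4.

Missing value = 4.


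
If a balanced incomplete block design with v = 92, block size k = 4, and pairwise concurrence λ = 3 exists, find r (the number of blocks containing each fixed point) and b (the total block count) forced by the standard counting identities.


Any 2-(v, k, λ) BIBD satisfies two necessary conditions:
  (i)  Each point sits in r blocks, and counting incidences through any fixed point gives r(k − 1) = λ(v − 1), so r = λ(v − 1)/(k − 1).
  (ii) Total incidences bk = vr, so b = vr/k.
Step 1: r = λ(v − 1)/(k − 1) = 3·(92 − 1)/(4 − 1) = 3·91/3 = 273/3 = 91.
Step 2: b = vr/k = 92·91/4 = 8372/4 = 2093.
Check integrality: r = 91 ∈ Z ✓, b = 2093 ∈ Z ✓.
(These identities are necessary conditions: they determine r and b for any design with these parameters, but do not by themselves prove that one exists.)

r = 91, b = 2093.


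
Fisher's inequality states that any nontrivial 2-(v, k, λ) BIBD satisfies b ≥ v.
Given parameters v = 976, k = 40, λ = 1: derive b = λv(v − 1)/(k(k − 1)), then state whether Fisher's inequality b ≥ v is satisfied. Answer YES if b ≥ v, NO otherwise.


b = λv(v − 1)/(k(k − 1)) = 1·976·975/(40·39) = 951600/1560 = 610.
Compare with v = 976: b < v, so Fisher's inequality fails.

NO


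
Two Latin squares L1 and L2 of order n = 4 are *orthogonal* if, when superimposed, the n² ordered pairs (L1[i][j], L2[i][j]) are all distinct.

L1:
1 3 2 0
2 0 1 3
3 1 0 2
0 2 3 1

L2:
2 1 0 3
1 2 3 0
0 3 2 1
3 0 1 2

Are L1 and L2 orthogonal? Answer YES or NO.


Form the n² = 16 superimposed pairs (L1[i][j], L2[i][j]), row by row (rows and columns indexed from 0):
row 0: (1,2) (3,1) (2,0) (0,3)
row 1: (2,1) (0,2) (1,3) (3,0)
row 2: (3,0) (1,3) (0,2) (2,1)
row 3: (0,3) (2,0) (3,1) (1,2)
Orthogonality requires all 16 pairs distinct.
But the pair (3,0) repeats: cell (1,3) has L1 = 3, L2 = 0, and cell (2,0) has L1 = 3, L2 = 0.
A repeated pair means some other pair never occurs (only 8 distinct pairs out of 16), so the squares are not orthogonal.
Conclusion: NO.

NO


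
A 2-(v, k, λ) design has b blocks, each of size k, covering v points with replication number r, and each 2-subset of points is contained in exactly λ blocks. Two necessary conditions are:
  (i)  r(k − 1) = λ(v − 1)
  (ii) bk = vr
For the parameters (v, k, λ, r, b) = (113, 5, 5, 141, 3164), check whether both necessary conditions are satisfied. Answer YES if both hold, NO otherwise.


Condition (i): r(k − 1) = 141·4 = 564; λ(v − 1) = 5·112 = 560. Match? NO.
Condition (ii): bk = 3164·5 = 15820; vr = 113·141 = 15933. Match? NO.
Both conditions hold? NO.

NO


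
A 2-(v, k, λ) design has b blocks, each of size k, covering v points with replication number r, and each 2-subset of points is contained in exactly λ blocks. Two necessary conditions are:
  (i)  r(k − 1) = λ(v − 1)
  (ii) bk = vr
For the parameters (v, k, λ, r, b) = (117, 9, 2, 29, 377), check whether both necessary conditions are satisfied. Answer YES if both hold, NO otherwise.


Condition (i): r(k − 1) = 29·8 = 232; λ(v − 1) = 2·116 = 232. Match? YES.
Condition (ii): bk = 377·9 = 3393; vr = 117·29 = 3393. Match? YES.
Both conditions hold? YES.

YES


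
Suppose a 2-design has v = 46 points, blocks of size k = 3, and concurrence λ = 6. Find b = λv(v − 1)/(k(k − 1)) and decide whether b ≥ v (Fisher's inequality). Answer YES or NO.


r = λ(v − 1)/(k − 1) = 6·45/2 = 135.
b = vr/k = 46·135/3 = 2070.
Fisher's inequality: b ≥ v ⇔ 2070 ≥ 46? YES.

YES


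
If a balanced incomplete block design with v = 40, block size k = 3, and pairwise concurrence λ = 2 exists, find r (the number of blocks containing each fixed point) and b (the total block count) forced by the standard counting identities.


Any 2-(v, k, λ) BIBD satisfies two necessary conditions:
  (i)  Each point sits in r blocks, and counting incidences through any fixed point gives r(k − 1) = λ(v − 1), so r = λ(v − 1)/(k − 1).
  (ii) Total incidences bk = vr, so b = vr/k.
Step 1: r = λ(v − 1)/(k − 1) = 2·(40 − 1)/(3 − 1) = 2·39/2 = 78/2 = 39.
Step 2: b = vr/k = 40·39/3 = 1560/3 = 520.
Check integrality: r = 39 ∈ Z ✓, b = 520 ∈ Z ✓.
(These identities are necessary conditions: they determine r and b for any design with these parameters, but do not by themselves prove that one exists.)

r = 39, b = 520.


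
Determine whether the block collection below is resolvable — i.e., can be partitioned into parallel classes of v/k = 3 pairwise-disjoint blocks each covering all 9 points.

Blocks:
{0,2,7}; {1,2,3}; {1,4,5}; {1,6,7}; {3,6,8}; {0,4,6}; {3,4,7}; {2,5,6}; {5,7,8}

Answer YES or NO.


v = 9, block size k = 3, number of blocks = 9.
For resolvability, blocks must partition into parallel classes of size v/k = 3.
Total blocks must therefore be a multiple of 3: 9 = 3·3 + 0 ⇒ divisible ✓.
Consider block {1,6,7}. It intersects every other block in the collection, so no parallel class of size 3 can contain it.
Since every block must belong to some parallel class in a resolution, the collection cannot be partitioned into parallel classes.
Resolvable? NO.

NO


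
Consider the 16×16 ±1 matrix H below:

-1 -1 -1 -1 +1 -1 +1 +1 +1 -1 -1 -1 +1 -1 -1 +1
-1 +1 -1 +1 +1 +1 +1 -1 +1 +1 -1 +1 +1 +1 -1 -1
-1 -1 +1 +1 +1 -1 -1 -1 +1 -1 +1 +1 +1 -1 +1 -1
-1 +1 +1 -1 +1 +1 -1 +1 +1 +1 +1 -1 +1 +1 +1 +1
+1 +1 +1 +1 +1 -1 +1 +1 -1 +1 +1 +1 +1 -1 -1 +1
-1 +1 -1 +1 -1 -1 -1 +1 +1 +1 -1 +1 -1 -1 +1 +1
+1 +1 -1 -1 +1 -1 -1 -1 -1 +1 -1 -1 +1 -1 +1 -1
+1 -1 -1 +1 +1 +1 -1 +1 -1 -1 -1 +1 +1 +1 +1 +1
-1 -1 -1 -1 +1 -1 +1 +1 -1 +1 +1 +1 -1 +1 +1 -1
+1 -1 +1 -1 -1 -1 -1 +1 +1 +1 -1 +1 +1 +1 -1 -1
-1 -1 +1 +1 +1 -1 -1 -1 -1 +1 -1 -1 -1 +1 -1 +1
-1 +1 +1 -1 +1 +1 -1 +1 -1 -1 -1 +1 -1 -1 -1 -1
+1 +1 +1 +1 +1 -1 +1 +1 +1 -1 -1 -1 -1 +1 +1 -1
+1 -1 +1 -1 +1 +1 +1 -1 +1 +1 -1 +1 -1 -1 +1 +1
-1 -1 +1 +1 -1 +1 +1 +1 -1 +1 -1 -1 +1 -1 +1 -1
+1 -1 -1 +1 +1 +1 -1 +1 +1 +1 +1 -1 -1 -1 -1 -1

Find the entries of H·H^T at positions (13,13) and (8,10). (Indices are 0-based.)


Row 8 of H: [-1, -1, -1, -1, 1, -1, 1, 1, -1, 1, 1, 1, -1, 1, 1, -1].
Row 10 of H: [-1, -1, 1, 1, 1, -1, -1, -1, -1, 1, -1, -1, -1, 1, -1, 1].
Row 13 of H: [1, -1, 1, -1, 1, 1, 1, -1, 1, 1, -1, 1, -1, -1, 1, 1].
(H·H^T)[13][13] = Σ_j H[13][j]·H[13][j] = (1)² + (-1)² + (1)² + (-1)² + (1)² + (1)² + (1)² + (-1)² + (1)² + (1)² + (-1)² + (1)² + (-1)² + (-1)² + (1)² + (1)² = 1 + 1 + 1 + 1 + 1 + 1 + 1 + 1 + 1 + 1 + 1 + 1 + 1 + 1 + 1 + 1 = 16.
(H·H^T)[8][10] = Σ_j H[8][j]·H[10][j] = (-1)·(-1) + (-1)·(-1) + (-1)·(1) + (-1)·(1) + (1)·(1) + (-1)·(-1) + (1)·(-1) + (1)·(-1) + (-1)·(-1) + (1)·(1) + (1)·(-1) + (1)·(-1) + (-1)·(-1) + (1)·(1) + (1)·(-1) + (-1)·(1) = 1 + 1 + -1 + -1 + 1 + 1 + -1 + -1 + 1 + 1 + -1 + -1 + 1 + 1 + -1 + -1 = 0.
So rows 8 and 10 are orthogonal; the diagonal entry equals n = 16.

(13,13) entry = 16; (8,10) entry = 0.


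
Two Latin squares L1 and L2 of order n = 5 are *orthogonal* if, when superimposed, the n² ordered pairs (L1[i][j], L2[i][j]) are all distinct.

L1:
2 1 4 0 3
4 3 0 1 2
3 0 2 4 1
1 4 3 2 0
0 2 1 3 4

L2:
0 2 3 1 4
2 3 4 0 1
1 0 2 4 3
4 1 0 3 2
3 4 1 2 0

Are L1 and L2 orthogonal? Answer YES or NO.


Form the n² = 25 superimposed pairs (L1[i][j], L2[i][j]), row by row (rows and columns indexed from 0):
row 0: (2,0) (1,2) (4,3) (0,1) (3,4)
row 1: (4,2) (3,3) (0,4) (1,0) (2,1)
row 2: (3,1) (0,0) (2,2) (4,4) (1,3)
row 3: (1,4) (4,1) (3,0) (2,3) (0,2)
row 4: (0,3) (2,4) (1,1) (3,2) (4,0)
Orthogonality requires all 25 pairs distinct.
Check by first coordinate: for each symbol s of L1, list the L2 entries in the n cells where L1 = s; they must all differ.
  L1 = 0: L2 entries (in reading order) 1, 4, 0, 2, 3 — all 5 distinct ✓
  L1 = 1: L2 entries (in reading order) 2, 0, 3, 4, 1 — all 5 distinct ✓
  L1 = 2: L2 entries (in reading order) 0, 1, 2, 3, 4 — all 5 distinct ✓
  L1 = 3: L2 entries (in reading order) 4, 3, 1, 0, 2 — all 5 distinct ✓
  L1 = 4: L2 entries (in reading order) 3, 2, 4, 1, 0 — all 5 distinct ✓
Every symbol of L1 meets every symbol of L2 exactly once, so all 25 pairs are distinct (25 of 25).
Conclusion: YES.

YES


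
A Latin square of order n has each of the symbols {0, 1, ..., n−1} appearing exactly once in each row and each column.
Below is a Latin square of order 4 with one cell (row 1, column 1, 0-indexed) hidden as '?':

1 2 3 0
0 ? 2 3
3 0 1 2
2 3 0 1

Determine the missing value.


Row 1 contains symbols [0, 2, 3] — missing [1].
Column 1 contains symbols [0, 2, 3] — missing [1].
The missing symbol must appear in both missing sets; intersection = [1].
Therefore the hidden value is 1.

Missing value = 1.


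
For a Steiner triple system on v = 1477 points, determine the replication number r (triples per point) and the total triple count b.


An STS(v) is a 2-(v, 3, 1) BIBD: block size k = 3, λ = 1.
Replication: r(k − 1) = λ(v − 1) ⇒ r·2 = 1477 − 1 = 1476 ⇒ r = 738.
Block count: b = v(v − 1)/6 = 1477·1476/6 = 2180052/6 = 363342.

r = 738, b = 363342.


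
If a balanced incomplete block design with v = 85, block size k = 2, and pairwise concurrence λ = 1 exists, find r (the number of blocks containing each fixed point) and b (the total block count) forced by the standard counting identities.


Any 2-(v, k, λ) BIBD satisfies two necessary conditions:
  (i)  Each point sits in r blocks, and counting incidences through any fixed point gives r(k − 1) = λ(v − 1), so r = λ(v − 1)/(k − 1).
  (ii) Total incidences bk = vr, so b = vr/k.
Step 1: r = λ(v − 1)/(k − 1) = 1·(85 − 1)/(2 − 1) = 1·84/1 = 84/1 = 84.
Step 2: b = vr/k = 85·84/2 = 7140/2 = 3570.
Check integrality: r = 84 ∈ Z ✓, b = 3570 ∈ Z ✓.
(These identities are necessary conditions: they determine r and b for any design with these parameters, but do not by themselves prove that one exists.)

r = 84, b = 3570.


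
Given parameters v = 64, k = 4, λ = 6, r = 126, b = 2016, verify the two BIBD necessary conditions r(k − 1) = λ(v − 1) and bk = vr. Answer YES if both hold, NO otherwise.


Condition (i): r(k − 1) = 126·3 = 378; λ(v − 1) = 6·63 = 378. Match? YES.
Condition (ii): bk = 2016·4 = 8064; vr = 64·126 = 8064. Match? YES.
Both conditions hold? YES.

YES


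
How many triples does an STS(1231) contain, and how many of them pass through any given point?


An STS(v) is a 2-(v, 3, 1) BIBD: block size k = 3, λ = 1.
Replication: r(k − 1) = λ(v − 1) ⇒ r·2 = 1231 − 1 = 1230 ⇒ r = 615.
Block count: bk = vr ⇒ b·3 = 1231·615 = 757065 ⇒ b = 252355.

r = 615, b = 252355.


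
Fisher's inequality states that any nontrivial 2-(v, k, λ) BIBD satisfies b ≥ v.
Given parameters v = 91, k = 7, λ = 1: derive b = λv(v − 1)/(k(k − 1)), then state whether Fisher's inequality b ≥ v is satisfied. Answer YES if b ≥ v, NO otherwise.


r = λ(v − 1)/(k − 1) = 1·90/6 = 15.
b = vr/k = 91·15/7 = 195.
Fisher's inequality: b ≥ v ⇔ 195 ≥ 91? YES.

YES


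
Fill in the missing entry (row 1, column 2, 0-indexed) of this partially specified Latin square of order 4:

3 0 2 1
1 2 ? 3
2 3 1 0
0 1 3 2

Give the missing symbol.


Row 1 contains symbols [1, 2, 3] — missing [0].
Column 2 contains symbols [1, 2, 3] — missing [0].
The missing symbol must appear in both missing sets; intersection = [0].
Therefore the hidden value is 0.

Missing value = 0.


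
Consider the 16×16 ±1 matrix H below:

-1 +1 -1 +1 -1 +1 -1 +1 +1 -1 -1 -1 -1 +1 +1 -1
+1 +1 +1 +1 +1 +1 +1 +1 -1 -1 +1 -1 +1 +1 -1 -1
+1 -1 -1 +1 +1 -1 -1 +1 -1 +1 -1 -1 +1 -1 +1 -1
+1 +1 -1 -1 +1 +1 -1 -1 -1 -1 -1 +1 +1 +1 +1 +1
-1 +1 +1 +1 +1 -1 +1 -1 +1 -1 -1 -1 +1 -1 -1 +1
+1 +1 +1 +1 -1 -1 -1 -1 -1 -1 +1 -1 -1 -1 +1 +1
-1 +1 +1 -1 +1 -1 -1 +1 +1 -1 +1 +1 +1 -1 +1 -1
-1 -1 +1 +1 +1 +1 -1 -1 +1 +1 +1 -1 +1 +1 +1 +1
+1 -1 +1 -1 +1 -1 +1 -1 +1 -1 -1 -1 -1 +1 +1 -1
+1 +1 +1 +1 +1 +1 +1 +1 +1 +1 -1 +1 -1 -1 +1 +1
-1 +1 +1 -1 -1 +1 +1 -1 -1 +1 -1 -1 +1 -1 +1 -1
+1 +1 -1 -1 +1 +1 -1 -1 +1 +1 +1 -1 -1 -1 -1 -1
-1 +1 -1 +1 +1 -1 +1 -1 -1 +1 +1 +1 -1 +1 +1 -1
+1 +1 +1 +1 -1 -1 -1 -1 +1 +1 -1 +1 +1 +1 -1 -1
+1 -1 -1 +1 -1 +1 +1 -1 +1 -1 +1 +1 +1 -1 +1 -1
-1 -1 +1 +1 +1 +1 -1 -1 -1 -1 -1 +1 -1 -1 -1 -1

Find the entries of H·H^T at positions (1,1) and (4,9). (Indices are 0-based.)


Row 1 of H: [1, 1, 1, 1, 1, 1, 1, 1, -1, -1, 1, -1, 1, 1, -1, -1].
Row 4 of H: [-1, 1, 1, 1, 1, -1, 1, -1, 1, -1, -1, -1, 1, -1, -1, 1].
Row 9 of H: [1, 1, 1, 1, 1, 1, 1, 1, 1, 1, -1, 1, -1, -1, 1, 1].
(H·H^T)[1][1] = Σ_j H[1][j]·H[1][j] = (1)² + (1)² + (1)² + (1)² + (1)² + (1)² + (1)² + (1)² + (-1)² + (-1)² + (1)² + (-1)² + (1)² + (1)² + (-1)² + (-1)² = 1 + 1 + 1 + 1 + 1 + 1 + 1 + 1 + 1 + 1 + 1 + 1 + 1 + 1 + 1 + 1 = 16.
(H·H^T)[4][9] = Σ_j H[4][j]·H[9][j] = (-1)·(1) + (1)·(1) + (1)·(1) + (1)·(1) + (1)·(1) + (-1)·(1) + (1)·(1) + (-1)·(1) + (1)·(1) + (-1)·(1) + (-1)·(-1) + (-1)·(1) + (1)·(-1) + (-1)·(-1) + (-1)·(1) + (1)·(1) = -1 + 1 + 1 + 1 + 1 + -1 + 1 + -1 + 1 + -1 + 1 + -1 + -1 + 1 + -1 + 1 = 2.
Rows 4 and 9 are not orthogonal (dot product = 2 ≠ 0), so H is not a Hadamard matrix.

(1,1) entry = 16; (4,9) entry = 2.


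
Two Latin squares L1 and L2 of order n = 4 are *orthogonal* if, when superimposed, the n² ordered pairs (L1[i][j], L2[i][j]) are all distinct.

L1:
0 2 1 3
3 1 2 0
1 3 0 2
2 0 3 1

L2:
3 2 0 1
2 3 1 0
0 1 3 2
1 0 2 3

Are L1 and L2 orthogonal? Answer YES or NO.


Form the n² = 16 superimposed pairs (L1[i][j], L2[i][j]), row by row (rows and columns indexed from 0):
row 0: (0,3) (2,2) (1,0) (3,1)
row 1: (3,2) (1,3) (2,1) (0,0)
row 2: (1,0) (3,1) (0,3) (2,2)
row 3: (2,1) (0,0) (3,2) (1,3)
Orthogonality requires all 16 pairs distinct.
But the pair (1,0) repeats: cell (0,2) has L1 = 1, L2 = 0, and cell (2,0) has L1 = 1, L2 = 0.
A repeated pair means some other pair never occurs (only 8 distinct pairs out of 16), so the squares are not orthogonal.
Conclusion: NO.

NO


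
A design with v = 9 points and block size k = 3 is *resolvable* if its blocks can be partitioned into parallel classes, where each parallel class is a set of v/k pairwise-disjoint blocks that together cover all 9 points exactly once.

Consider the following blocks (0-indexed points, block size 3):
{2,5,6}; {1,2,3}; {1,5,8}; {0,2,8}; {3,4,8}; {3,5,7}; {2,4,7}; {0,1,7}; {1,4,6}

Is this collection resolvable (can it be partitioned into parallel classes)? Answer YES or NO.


v = 9, block size k = 3, number of blocks = 9.
For resolvability, blocks must partition into parallel classes of size v/k = 3.
Total blocks must therefore be a multiple of 3: 9 = 3·3 + 0 ⇒ divisible ✓.
Consider block {1,2,3}. It intersects every other block in the collection, so no parallel class of size 3 can contain it.
Since every block must belong to some parallel class in a resolution, the collection cannot be partitioned into parallel classes.
Resolvable? NO.

NO


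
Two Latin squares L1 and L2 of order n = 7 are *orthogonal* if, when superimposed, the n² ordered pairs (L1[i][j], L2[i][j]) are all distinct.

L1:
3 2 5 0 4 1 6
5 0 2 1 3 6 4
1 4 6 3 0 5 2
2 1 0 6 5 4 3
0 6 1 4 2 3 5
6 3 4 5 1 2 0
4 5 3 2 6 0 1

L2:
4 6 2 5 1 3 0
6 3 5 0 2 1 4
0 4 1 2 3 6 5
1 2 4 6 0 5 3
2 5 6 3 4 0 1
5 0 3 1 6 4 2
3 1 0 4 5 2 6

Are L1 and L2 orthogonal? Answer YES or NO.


Form the n² = 49 superimposed pairs (L1[i][j], L2[i][j]), row by row (rows and columns indexed from 0):
row 0: (3,4) (2,6) (5,2) (0,5) (4,1) (1,3) (6,0)
row 1: (5,6) (0,3) (2,5) (1,0) (3,2) (6,1) (4,4)
row 2: (1,0) (4,4) (6,1) (3,2) (0,3) (5,6) (2,5)
row 3: (2,1) (1,2) (0,4) (6,6) (5,0) (4,5) (3,3)
row 4: (0,2) (6,5) (1,6) (4,3) (2,4) (3,0) (5,1)
row 5: (6,5) (3,0) (4,3) (5,1) (1,6) (2,4) (0,2)
row 6: (4,3) (5,1) (3,0) (2,4) (6,5) (0,2) (1,6)
Orthogonality requires all 49 pairs distinct.
But the pair (1,0) repeats: cell (1,3) has L1 = 1, L2 = 0, and cell (2,0) has L1 = 1, L2 = 0.
A repeated pair means some other pair never occurs (only 28 distinct pairs out of 49), so the squares are not orthogonal.
Conclusion: NO.

NO


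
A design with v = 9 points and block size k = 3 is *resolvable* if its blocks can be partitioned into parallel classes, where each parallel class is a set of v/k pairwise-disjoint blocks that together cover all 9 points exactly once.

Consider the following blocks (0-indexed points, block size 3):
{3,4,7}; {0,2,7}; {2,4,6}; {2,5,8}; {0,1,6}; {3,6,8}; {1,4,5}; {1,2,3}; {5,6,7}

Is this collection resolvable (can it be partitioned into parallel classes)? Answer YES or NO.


v = 9, block size k = 3, number of blocks = 9.
For resolvability, blocks must partition into parallel classes of size v/k = 3.
Total blocks must therefore be a multiple of 3: 9 = 3·3 + 0 ⇒ divisible ✓.
Consider block {2,4,6}. It intersects every other block in the collection, so no parallel class of size 3 can contain it.
Since every block must belong to some parallel class in a resolution, the collection cannot be partitioned into parallel classes.
Resolvable? NO.

NO


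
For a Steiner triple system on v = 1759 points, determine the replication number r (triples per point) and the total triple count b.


An STS(v) is a 2-(v, 3, 1) BIBD: block size k = 3, λ = 1.
Replication: r(k − 1) = λ(v − 1) ⇒ r·2 = 1759 − 1 = 1758 ⇒ r = 879.
Block count: bk = vr ⇒ b·3 = 1759·879 = 1546161 ⇒ b = 515387.

r = 879, b = 515387.


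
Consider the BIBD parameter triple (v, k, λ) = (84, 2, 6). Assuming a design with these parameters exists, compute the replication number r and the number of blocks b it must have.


Any 2-(v, k, λ) BIBD satisfies two necessary conditions:
  (i)  Each point sits in r blocks, and counting incidences through any fixed point gives r(k − 1) = λ(v − 1), so r = λ(v − 1)/(k − 1).
  (ii) Total incidences bk = vr, so b = vr/k.
Step 1: r = λ(v − 1)/(k − 1) = 6·(84 − 1)/(2 − 1) = 6·83/1 = 498/1 = 498.
Step 2: b = vr/k = 84·498/2 = 41832/2 = 20916.
Check integrality: r = 498 ∈ Z ✓, b = 20916 ∈ Z ✓.
(These identities are necessary conditions: they determine r and b for any design with these parameters, but do not by themselves prove that one exists.)

r = 498, b = 20916.


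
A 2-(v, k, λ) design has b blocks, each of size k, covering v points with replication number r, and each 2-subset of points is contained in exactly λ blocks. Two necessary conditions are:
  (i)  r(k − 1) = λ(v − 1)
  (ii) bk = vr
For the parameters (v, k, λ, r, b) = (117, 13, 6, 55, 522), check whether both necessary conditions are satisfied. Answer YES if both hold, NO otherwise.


Condition (i): r(k − 1) = 55·12 = 660; λ(v − 1) = 6·116 = 696. Match? NO.
Condition (ii): bk = 522·13 = 6786; vr = 117·55 = 6435. Match? NO.
Both conditions hold? NO.

NO


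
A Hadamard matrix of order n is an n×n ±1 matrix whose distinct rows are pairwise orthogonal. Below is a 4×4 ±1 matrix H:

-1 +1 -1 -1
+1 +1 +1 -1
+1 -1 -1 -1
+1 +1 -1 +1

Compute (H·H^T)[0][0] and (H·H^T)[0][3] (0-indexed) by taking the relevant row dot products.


Row 0 of H: [-1, 1, -1, -1].
Row 3 of H: [1, 1, -1, 1].
(H·H^T)[0][0] = Σ_j H[0][j]·H[0][j] = (-1)² + (1)² + (-1)² + (-1)² = 1 + 1 + 1 + 1 = 4.
(H·H^T)[0][3] = Σ_j H[0][j]·H[3][j] = (-1)·(1) + (1)·(1) + (-1)·(-1) + (-1)·(1) = -1 + 1 + 1 + -1 = 0.
So rows 0 and 3 are orthogonal; the diagonal entry equals n = 4.

(0,0) entry = 4; (0,3) entry = 0.


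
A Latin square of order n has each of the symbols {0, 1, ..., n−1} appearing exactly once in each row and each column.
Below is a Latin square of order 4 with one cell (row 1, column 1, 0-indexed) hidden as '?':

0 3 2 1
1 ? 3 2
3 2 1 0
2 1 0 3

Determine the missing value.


Row 1 contains symbols [1, 2, 3] — missing [0].
Column 1 contains symbols [1, 2, 3] — missing [0].
The missing symbol must appear in both missing sets; intersection = [0].
Therefore the hidden value is 0.

Missing value = 0.


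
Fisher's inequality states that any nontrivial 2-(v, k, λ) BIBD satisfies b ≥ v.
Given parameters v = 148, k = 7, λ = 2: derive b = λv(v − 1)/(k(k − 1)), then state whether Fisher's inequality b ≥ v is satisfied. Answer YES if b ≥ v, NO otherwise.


r = λ(v − 1)/(k − 1) = 2·147/6 = 49.
b = vr/k = 148·49/7 = 1036.
Fisher's inequality: b ≥ v ⇔ 1036 ≥ 148? YES.

YES


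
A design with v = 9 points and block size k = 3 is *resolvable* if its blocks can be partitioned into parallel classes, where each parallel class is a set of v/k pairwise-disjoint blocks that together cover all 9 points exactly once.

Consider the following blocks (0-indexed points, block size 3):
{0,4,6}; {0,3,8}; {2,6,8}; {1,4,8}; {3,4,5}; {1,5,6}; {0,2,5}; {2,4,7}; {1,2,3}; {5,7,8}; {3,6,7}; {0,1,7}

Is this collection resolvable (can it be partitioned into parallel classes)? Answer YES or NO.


v = 9, block size k = 3, number of blocks = 12.
For resolvability, blocks must partition into parallel classes of size v/k = 3.
Total blocks must therefore be a multiple of 3: 12 = 3·4 + 0 ⇒ divisible ✓.
Greedy packing gives 4 candidate class(es). Each should be a full parallel class (size 3, covers all 9 points).
  Class 1 (3 blocks): {0,4,6}; {1,2,3}; {5,7,8}. Points covered: [0, 1, 2, 3, 4, 5, 6, 7, 8].
  Class 2 (3 blocks): {0,3,8}; {1,5,6}; {2,4,7}. Points covered: [0, 1, 2, 3, 4, 5, 6, 7, 8].
  Class 3 (3 blocks): {2,6,8}; {3,4,5}; {0,1,7}. Points covered: [0, 1, 2, 3, 4, 5, 6, 7, 8].
  Class 4 (3 blocks): {1,4,8}; {0,2,5}; {3,6,7}. Points covered: [0, 1, 2, 3, 4, 5, 6, 7, 8].
All classes full (size 3)? YES. All classes cover every point? YES.
Resolvable? YES.

YES


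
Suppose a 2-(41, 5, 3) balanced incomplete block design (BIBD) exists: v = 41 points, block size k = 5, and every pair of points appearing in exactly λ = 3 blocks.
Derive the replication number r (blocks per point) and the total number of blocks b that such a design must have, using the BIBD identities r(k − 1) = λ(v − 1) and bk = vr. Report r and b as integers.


Any 2-(v, k, λ) BIBD satisfies two necessary conditions:
  (i)  Each point sits in r blocks, and counting incidences through any fixed point gives r(k − 1) = λ(v − 1), so r = λ(v − 1)/(k − 1).
  (ii) Total incidences bk = vr, so b = vr/k.
Step 1: r = λ(v − 1)/(k − 1) = 3·(41 − 1)/(5 − 1) = 3·40/4 = 120/4 = 30.
Step 2: b = vr/k = 41·30/5 = 1230/5 = 246.
Check integrality: r = 30 ∈ Z ✓, b = 246 ∈ Z ✓.
(These identities are necessary conditions: they determine r and b for any design with these parameters, but do not by themselves prove that one exists.)

r = 30, b = 246.


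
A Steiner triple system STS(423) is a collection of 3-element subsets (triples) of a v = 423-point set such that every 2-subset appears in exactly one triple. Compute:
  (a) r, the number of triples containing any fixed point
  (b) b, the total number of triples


An STS(v) is a 2-(v, 3, 1) BIBD: block size k = 3, λ = 1.
Replication: r(k − 1) = λ(v − 1) ⇒ r·2 = 423 − 1 = 422 ⇒ r = 211.
Block count: bk = vr ⇒ b·3 = 423·211 = 89253 ⇒ b = 29751.
(Check via b = v(v − 1)/6 = 423·422/6 = 178506/6 = 29751.)

r = 211, b = 29751.


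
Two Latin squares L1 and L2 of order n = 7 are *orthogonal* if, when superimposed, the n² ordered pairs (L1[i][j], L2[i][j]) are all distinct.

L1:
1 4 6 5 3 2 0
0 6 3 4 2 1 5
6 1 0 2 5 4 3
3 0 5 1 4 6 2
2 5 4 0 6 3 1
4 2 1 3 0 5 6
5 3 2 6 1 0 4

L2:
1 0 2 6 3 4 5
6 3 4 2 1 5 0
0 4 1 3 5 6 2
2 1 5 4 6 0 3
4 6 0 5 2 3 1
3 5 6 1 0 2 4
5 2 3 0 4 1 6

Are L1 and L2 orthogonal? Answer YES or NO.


Form the n² = 49 superimposed pairs (L1[i][j], L2[i][j]), row by row (rows and columns indexed from 0):
row 0: (1,1) (4,0) (6,2) (5,6) (3,3) (2,4) (0,5)
row 1: (0,6) (6,3) (3,4) (4,2) (2,1) (1,5) (5,0)
row 2: (6,0) (1,4) (0,1) (2,3) (5,5) (4,6) (3,2)
row 3: (3,2) (0,1) (5,5) (1,4) (4,6) (6,0) (2,3)
row 4: (2,4) (5,6) (4,0) (0,5) (6,2) (3,3) (1,1)
row 5: (4,3) (2,5) (1,6) (3,1) (0,0) (5,2) (6,4)
row 6: (5,5) (3,2) (2,3) (6,0) (1,4) (0,1) (4,6)
Orthogonality requires all 49 pairs distinct.
But the pair (3,2) repeats: cell (2,6) has L1 = 3, L2 = 2, and cell (3,0) has L1 = 3, L2 = 2.
A repeated pair means some other pair never occurs (only 28 distinct pairs out of 49), so the squares are not orthogonal.
Conclusion: NO.

NO


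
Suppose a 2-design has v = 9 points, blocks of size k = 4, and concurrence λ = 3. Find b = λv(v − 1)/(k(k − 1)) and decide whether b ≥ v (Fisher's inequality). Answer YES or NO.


b = λv(v − 1)/(k(k − 1)) = 3·9·8/(4·3) = 216/12 = 18.
Compare with v = 9: b ≥ v, so Fisher's inequality holds.

YES


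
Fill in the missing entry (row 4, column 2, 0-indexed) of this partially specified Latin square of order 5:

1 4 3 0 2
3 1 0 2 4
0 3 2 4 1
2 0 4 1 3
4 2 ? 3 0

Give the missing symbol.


Row 4 contains symbols [0, 2, 3, 4] — missing [1].
Column 2 contains symbols [0, 2, 3, 4] — missing [1].
The missing symbol must appear in both missing sets; intersection = [1].
Therefore the hidden value is 1.

Missing value = 1.


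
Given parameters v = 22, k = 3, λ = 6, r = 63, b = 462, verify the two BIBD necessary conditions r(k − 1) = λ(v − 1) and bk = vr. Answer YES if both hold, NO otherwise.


Condition (i): r(k − 1) = 63·2 = 126; λ(v − 1) = 6·21 = 126. Match? YES.
Condition (ii): bk = 462·3 = 1386; vr = 22·63 = 1386. Match? YES.
Both conditions hold? YES.

YES


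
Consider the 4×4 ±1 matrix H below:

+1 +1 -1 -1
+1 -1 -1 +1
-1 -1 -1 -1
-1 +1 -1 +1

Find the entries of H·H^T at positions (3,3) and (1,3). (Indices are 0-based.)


Row 1 of H: [1, -1, -1, 1].
Row 3 of H: [-1, 1, -1, 1].
(H·H^T)[3][3] = Σ_j H[3][j]·H[3][j] = (-1)² + (1)² + (-1)² + (1)² = 1 + 1 + 1 + 1 = 4.
(H·H^T)[1][3] = Σ_j H[1][j]·H[3][j] = (1)·(-1) + (-1)·(1) + (-1)·(-1) + (1)·(1) = -1 + -1 + 1 + 1 = 0.
So rows 1 and 3 are orthogonal; the diagonal entry equals n = 4.

(3,3) entry = 4; (1,3) entry = 0.


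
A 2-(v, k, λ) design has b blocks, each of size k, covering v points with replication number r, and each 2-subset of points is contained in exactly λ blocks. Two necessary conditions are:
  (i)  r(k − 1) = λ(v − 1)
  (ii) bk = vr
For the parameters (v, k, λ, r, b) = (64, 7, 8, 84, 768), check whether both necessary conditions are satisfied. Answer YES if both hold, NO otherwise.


Condition (i): r(k − 1) = 84·6 = 504; λ(v − 1) = 8·63 = 504. Match? YES.
Condition (ii): bk = 768·7 = 5376; vr = 64·84 = 5376. Match? YES.
Both conditions hold? YES.

YES


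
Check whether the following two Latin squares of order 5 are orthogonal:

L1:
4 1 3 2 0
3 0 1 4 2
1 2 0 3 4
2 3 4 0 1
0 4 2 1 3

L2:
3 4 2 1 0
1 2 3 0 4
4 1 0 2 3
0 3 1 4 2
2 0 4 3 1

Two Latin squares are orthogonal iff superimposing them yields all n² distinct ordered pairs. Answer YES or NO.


Form the n² = 25 superimposed pairs (L1[i][j], L2[i][j]), row by row (rows and columns indexed from 0):
row 0: (4,3) (1,4) (3,2) (2,1) (0,0)
row 1: (3,1) (0,2) (1,3) (4,0) (2,4)
row 2: (1,4) (2,1) (0,0) (3,2) (4,3)
row 3: (2,0) (3,3) (4,1) (0,4) (1,2)
row 4: (0,2) (4,0) (2,4) (1,3) (3,1)
Orthogonality requires all 25 pairs distinct.
But the pair (1,4) repeats: cell (0,1) has L1 = 1, L2 = 4, and cell (2,0) has L1 = 1, L2 = 4.
A repeated pair means some other pair never occurs (only 15 distinct pairs out of 25), so the squares are not orthogonal.
Conclusion: NO.

NO


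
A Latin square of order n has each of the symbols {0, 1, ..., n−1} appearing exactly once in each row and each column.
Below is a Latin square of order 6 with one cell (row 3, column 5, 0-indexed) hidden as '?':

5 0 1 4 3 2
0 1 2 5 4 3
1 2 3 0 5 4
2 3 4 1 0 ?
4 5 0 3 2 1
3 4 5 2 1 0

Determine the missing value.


Row 3 contains symbols [0, 1, 2, 3, 4] — missing [5].
Column 5 contains symbols [0, 1, 2, 3, 4] — missing [5].
The missing symbol must appear in both missing sets; intersection = [5].
Therefore the hidden value is 5.

Missing value = 5.


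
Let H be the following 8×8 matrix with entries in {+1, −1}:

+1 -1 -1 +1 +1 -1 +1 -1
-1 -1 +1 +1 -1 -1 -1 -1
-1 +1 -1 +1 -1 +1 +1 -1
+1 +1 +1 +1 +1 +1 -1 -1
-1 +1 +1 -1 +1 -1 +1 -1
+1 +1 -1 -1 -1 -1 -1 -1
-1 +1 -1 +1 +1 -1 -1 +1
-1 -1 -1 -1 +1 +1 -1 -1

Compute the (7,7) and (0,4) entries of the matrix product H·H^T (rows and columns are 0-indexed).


Row 0 of H: [1, -1, -1, 1, 1, -1, 1, -1].
Row 4 of H: [-1, 1, 1, -1, 1, -1, 1, -1].
Row 7 of H: [-1, -1, -1, -1, 1, 1, -1, -1].
(H·H^T)[7][7] = Σ_j H[7][j]·H[7][j] = (-1)² + (-1)² + (-1)² + (-1)² + (1)² + (1)² + (-1)² + (-1)² = 1 + 1 + 1 + 1 + 1 + 1 + 1 + 1 = 8.
(H·H^T)[0][4] = Σ_j H[0][j]·H[4][j] = (1)·(-1) + (-1)·(1) + (-1)·(1) + (1)·(-1) + (1)·(1) + (-1)·(-1) + (1)·(1) + (-1)·(-1) = -1 + -1 + -1 + -1 + 1 + 1 + 1 + 1 = 0.
So rows 0 and 4 are orthogonal; the diagonal entry equals n = 8.

(7,7) entry = 8; (0,4) entry = 0.


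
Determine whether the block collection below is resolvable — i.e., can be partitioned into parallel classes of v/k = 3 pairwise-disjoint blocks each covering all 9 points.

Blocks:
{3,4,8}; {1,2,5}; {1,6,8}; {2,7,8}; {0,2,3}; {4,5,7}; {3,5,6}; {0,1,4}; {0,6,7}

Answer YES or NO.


v = 9, block size k = 3, number of blocks = 9.
For resolvability, blocks must partition into parallel classes of size v/k = 3.
Total blocks must therefore be a multiple of 3: 9 = 3·3 + 0 ⇒ divisible ✓.
Greedy packing gives 3 candidate class(es). Each should be a full parallel class (size 3, covers all 9 points).
  Class 1 (3 blocks): {3,4,8}; {1,2,5}; {0,6,7}. Points covered: [0, 1, 2, 3, 4, 5, 6, 7, 8].
  Class 2 (3 blocks): {1,6,8}; {0,2,3}; {4,5,7}. Points covered: [0, 1, 2, 3, 4, 5, 6, 7, 8].
  Class 3 (3 blocks): {2,7,8}; {3,5,6}; {0,1,4}. Points covered: [0, 1, 2, 3, 4, 5, 6, 7, 8].
All classes full (size 3)? YES. All classes cover every point? YES.
Resolvable? YES.

YES


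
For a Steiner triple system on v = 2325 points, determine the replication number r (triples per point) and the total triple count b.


An STS(v) is a 2-(v, 3, 1) BIBD: block size k = 3, λ = 1.
Replication: r(k − 1) = λ(v − 1) ⇒ r·2 = 2325 − 1 = 2324 ⇒ r = 1162.
Block count: bk = vr ⇒ b·3 = 2325·1162 = 2701650 ⇒ b = 900550.

r = 1162, b = 900550.


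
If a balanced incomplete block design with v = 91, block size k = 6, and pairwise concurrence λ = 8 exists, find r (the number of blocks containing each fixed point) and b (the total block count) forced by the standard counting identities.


Any 2-(v, k, λ) BIBD satisfies two necessary conditions:
  (i)  Each point sits in r blocks, and counting incidences through any fixed point gives r(k − 1) = λ(v − 1), so r = λ(v − 1)/(k − 1).
  (ii) Total incidences bk = vr, so b = vr/k.
Step 1: r = λ(v − 1)/(k − 1) = 8·(91 − 1)/(6 − 1) = 8·90/5 = 720/5 = 144.
Step 2: b = vr/k = 91·144/6 = 13104/6 = 2184.
Check integrality: r = 144 ∈ Z ✓, b = 2184 ∈ Z ✓.
(These identities are necessary conditions: they determine r and b for any design with these parameters, but do not by themselves prove that one exists.)

r = 144, b = 2184.


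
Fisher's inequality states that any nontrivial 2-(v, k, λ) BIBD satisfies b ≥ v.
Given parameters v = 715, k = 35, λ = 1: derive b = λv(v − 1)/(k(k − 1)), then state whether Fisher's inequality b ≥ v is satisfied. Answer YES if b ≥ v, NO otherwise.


b = λv(v − 1)/(k(k − 1)) = 1·715·714/(35·34) = 510510/1190 = 429.
Compare with v = 715: b < v, so Fisher's inequality fails.

NO


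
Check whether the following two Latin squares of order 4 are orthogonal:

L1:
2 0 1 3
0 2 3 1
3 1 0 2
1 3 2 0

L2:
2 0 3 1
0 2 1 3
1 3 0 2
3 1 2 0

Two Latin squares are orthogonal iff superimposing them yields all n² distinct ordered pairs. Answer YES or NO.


Form the n² = 16 superimposed pairs (L1[i][j], L2[i][j]), row by row (rows and columns indexed from 0):
row 0: (2,2) (0,0) (1,3) (3,1)
row 1: (0,0) (2,2) (3,1) (1,3)
row 2: (3,1) (1,3) (0,0) (2,2)
row 3: (1,3) (3,1) (2,2) (0,0)
Orthogonality requires all 16 pairs distinct.
But the pair (0,0) repeats: cell (0,1) has L1 = 0, L2 = 0, and cell (1,0) has L1 = 0, L2 = 0.
A repeated pair means some other pair never occurs (only 4 distinct pairs out of 16), so the squares are not orthogonal.
Conclusion: NO.

NO


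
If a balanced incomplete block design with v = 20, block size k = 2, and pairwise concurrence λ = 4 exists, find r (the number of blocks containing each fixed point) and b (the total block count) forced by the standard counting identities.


Any 2-(v, k, λ) BIBD satisfies two necessary conditions:
  (i)  Each point sits in r blocks, and counting incidences through any fixed point gives r(k − 1) = λ(v − 1), so r = λ(v − 1)/(k − 1).
  (ii) Total incidences bk = vr, so b = vr/k.
Step 1: r = λ(v − 1)/(k − 1) = 4·(20 − 1)/(2 − 1) = 4·19/1 = 76/1 = 76.
Step 2: b = vr/k = 20·76/2 = 1520/2 = 760.
Check integrality: r = 76 ∈ Z ✓, b = 760 ∈ Z ✓.
(These identities are necessary conditions: they determine r and b for any design with these parameters, but do not by themselves prove that one exists.)

r = 76, b = 760.


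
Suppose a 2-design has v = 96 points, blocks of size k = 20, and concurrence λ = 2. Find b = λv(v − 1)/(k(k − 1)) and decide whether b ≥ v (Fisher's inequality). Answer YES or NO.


r = λ(v − 1)/(k − 1) = 2·95/19 = 10.
b = vr/k = 96·10/20 = 48.
Fisher's inequality: b ≥ v ⇔ 48 ≥ 96? NO.

NO


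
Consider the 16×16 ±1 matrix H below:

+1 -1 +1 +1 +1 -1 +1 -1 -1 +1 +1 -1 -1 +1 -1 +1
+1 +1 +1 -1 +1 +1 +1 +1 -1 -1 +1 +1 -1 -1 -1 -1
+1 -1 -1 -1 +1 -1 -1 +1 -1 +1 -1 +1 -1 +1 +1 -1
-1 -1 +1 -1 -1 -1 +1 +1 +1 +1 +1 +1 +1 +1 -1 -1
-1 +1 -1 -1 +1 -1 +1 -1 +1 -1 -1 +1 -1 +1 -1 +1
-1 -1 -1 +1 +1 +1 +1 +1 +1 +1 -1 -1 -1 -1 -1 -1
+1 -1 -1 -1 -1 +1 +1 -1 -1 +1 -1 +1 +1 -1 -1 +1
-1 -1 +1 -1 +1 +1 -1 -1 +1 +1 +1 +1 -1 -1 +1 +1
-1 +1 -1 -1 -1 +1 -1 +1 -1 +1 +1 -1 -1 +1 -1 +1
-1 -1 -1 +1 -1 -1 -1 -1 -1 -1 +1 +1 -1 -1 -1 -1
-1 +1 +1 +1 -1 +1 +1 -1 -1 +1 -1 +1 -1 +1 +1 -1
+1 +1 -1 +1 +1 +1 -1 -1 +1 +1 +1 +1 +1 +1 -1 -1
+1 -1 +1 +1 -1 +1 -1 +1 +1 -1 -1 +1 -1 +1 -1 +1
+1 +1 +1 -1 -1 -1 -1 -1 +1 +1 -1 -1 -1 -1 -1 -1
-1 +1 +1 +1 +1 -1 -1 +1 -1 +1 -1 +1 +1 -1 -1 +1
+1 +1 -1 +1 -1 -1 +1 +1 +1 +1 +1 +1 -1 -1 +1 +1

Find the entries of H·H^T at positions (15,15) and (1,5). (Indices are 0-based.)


Row 1 of H: [1, 1, 1, -1, 1, 1, 1, 1, -1, -1, 1, 1, -1, -1, -1, -1].
Row 5 of H: [-1, -1, -1, 1, 1, 1, 1, 1, 1, 1, -1, -1, -1, -1, -1, -1].
Row 15 of H: [1, 1, -1, 1, -1, -1, 1, 1, 1, 1, 1, 1, -1, -1, 1, 1].
(H·H^T)[15][15] = Σ_j H[15][j]·H[15][j] = (1)² + (1)² + (-1)² + (1)² + (-1)² + (-1)² + (1)² + (1)² + (1)² + (1)² + (1)² + (1)² + (-1)² + (-1)² + (1)² + (1)² = 1 + 1 + 1 + 1 + 1 + 1 + 1 + 1 + 1 + 1 + 1 + 1 + 1 + 1 + 1 + 1 = 16.
(H·H^T)[1][5] = Σ_j H[1][j]·H[5][j] = (1)·(-1) + (1)·(-1) + (1)·(-1) + (-1)·(1) + (1)·(1) + (1)·(1) + (1)·(1) + (1)·(1) + (-1)·(1) + (-1)·(1) + (1)·(-1) + (1)·(-1) + (-1)·(-1) + (-1)·(-1) + (-1)·(-1) + (-1)·(-1) = -1 + -1 + -1 + -1 + 1 + 1 + 1 + 1 + -1 + -1 + -1 + -1 + 1 + 1 + 1 + 1 = 0.
So rows 1 and 5 are orthogonal; the diagonal entry equals n = 16.

(15,15) entry = 16; (1,5) entry = 0.


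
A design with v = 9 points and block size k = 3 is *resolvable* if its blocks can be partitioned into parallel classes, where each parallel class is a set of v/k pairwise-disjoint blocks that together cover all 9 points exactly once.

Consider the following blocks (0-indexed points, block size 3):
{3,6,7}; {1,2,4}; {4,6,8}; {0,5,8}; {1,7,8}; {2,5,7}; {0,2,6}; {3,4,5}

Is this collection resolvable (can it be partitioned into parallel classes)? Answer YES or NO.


v = 9, block size k = 3, number of blocks = 8.
For resolvability, blocks must partition into parallel classes of size v/k = 3.
Total blocks must therefore be a multiple of 3: 8 = 3·2 + 2 ⇒ not divisible ✗.
Resolvable? NO.

NO


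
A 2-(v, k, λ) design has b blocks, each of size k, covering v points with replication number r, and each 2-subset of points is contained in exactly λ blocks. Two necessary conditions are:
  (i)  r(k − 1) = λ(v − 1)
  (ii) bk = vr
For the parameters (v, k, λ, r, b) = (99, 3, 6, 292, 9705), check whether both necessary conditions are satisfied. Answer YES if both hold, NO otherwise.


Condition (i): r(k − 1) = 292·2 = 584; λ(v − 1) = 6·98 = 588. Match? NO.
Condition (ii): bk = 9705·3 = 29115; vr = 99·292 = 28908. Match? NO.
Both conditions hold? NO.

NO


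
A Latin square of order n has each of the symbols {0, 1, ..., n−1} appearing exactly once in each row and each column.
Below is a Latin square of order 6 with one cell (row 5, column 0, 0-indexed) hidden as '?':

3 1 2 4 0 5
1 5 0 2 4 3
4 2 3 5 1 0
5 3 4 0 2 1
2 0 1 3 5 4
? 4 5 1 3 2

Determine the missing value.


Row 5 contains symbols [1, 2, 3, 4, 5] — missing [0].
Column 0 contains symbols [1, 2, 3, 4, 5] — missing [0].
The missing symbol must appear in both missing sets; intersection = [0].
Therefore the hidden value is 0.

Missing value = 0.


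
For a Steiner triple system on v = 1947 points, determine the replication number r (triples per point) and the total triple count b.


An STS(v) is a 2-(v, 3, 1) BIBD: block size k = 3, λ = 1.
Replication: r(k − 1) = λ(v − 1) ⇒ r·2 = 1947 − 1 = 1946 ⇒ r = 973.
Block count: bk = vr ⇒ b·3 = 1947·973 = 1894431 ⇒ b = 631477.

r = 973, b = 631477.


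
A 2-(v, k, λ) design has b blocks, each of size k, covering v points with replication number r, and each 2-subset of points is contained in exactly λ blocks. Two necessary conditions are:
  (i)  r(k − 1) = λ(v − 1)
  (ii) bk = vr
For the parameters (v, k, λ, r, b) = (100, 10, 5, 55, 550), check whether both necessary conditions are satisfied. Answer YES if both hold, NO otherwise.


Condition (i): r(k − 1) = 55·9 = 495; λ(v − 1) = 5·99 = 495. Match? YES.
Condition (ii): bk = 550·10 = 5500; vr = 100·55 = 5500. Match? YES.
Both conditions hold? YES.

YES
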